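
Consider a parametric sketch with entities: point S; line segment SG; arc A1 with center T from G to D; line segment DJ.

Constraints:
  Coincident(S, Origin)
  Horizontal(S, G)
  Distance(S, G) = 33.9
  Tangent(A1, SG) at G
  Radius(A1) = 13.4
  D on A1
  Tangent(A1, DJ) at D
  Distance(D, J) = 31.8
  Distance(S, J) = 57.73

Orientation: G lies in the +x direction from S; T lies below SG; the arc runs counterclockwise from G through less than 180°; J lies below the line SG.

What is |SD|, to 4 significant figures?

27.91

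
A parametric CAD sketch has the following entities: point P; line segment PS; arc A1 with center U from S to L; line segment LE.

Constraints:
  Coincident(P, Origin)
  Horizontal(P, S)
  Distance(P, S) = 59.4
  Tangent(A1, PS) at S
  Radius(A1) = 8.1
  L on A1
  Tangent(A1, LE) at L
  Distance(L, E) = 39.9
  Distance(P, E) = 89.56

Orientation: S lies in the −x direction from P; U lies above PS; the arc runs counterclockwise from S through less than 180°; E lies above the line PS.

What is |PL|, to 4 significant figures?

54.64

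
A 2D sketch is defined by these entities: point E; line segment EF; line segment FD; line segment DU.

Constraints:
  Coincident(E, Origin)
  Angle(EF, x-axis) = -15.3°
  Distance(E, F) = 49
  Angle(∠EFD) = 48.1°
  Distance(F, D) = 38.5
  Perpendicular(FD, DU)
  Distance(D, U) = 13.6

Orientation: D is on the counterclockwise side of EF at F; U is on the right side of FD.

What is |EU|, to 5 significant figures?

50.403

∠EFD = 48.1°, so FD runs at -15.3° + (180° − 48.1°) = 116.60° from the x-axis; with |FD| = 38.5, D = F + 38.5·(cos 116.60°, sin 116.60°) = (30.025, 21.495). FD is perpendicular to DU; with |DU| = 13.6 on the right of FD, U = D + 13.6·(0.89415, 0.44776) = (42.185, 27.585). Then |EU| = |U − E| = 50.403.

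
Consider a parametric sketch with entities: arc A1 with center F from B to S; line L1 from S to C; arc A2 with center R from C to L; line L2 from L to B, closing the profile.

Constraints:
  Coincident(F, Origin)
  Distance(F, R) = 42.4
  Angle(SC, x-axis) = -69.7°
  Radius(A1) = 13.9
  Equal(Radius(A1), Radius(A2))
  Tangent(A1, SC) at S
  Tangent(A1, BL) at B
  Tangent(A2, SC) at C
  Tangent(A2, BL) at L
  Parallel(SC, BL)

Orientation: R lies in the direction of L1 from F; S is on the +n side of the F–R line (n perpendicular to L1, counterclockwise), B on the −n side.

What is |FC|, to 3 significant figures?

44.6

Tangency of A1 to both parallel lines with radius 13.9 puts S and B at F ± 13.9·n: S = (13.0, 4.82), B = (-13.0, -4.82). Equal radii place C and L the same way about R: C = R + 13.9·n = (27.7, -34.9), L = R − 13.9·n = (1.67, -44.6). Then |FC| = |C − F| = 44.6.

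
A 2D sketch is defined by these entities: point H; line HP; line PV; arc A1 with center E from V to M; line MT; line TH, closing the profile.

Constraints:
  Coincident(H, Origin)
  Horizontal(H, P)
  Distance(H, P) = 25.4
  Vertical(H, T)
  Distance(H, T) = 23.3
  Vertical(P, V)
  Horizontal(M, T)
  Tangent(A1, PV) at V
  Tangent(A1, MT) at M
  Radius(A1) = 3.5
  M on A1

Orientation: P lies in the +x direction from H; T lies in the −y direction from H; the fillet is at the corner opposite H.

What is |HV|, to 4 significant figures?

32.21

H is at the origin; H and P share the same y with |HP| = 25.4 and P on the +x side, so P = (25.40, 0.000). H and T share the same x with |HT| = 23.3 and T on the −y side, so T = (0.000, -23.30). The virtual corner opposite H is at (25.40, -23.30). Since A1 is tangent to PV there, EV ⟂ PV and tangency of A1 to MT means the radius EM is perpendicular to MT, with radius 3.5, so the center E sits 3.5 in from both sides at E = (21.90, -19.80). That places the tangent points at V = (25.40, -19.80) on PV and M = (21.90, -23.30) on MT. Then |HV| = |V − H| = 32.21.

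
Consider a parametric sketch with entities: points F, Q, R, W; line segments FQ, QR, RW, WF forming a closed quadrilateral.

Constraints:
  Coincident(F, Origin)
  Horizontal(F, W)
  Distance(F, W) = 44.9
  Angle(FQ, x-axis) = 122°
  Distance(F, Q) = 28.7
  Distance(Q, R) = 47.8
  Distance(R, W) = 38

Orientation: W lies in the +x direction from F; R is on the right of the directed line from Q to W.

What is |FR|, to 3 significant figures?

19.1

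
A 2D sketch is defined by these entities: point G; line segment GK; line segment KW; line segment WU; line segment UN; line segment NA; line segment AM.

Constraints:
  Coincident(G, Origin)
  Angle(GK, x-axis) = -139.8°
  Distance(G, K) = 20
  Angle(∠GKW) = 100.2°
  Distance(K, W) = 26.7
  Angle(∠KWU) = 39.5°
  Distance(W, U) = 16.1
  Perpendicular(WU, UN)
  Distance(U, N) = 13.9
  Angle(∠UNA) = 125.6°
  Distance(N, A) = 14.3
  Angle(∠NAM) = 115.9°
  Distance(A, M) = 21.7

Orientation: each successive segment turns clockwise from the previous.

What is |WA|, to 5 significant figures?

22.670

G is at the origin; GK runs at -139.8° with length 20.0, so K = (-15.276, -12.909). ∠GKW = 100.2° gives KW at 140.40° from the x-axis; with |KW| = 26.7, W = (-35.849, 4.1101). ∠KWU = 39.5° gives WU at -0.10000° from the x-axis; with |WU| = 16.1, U = (-19.749, 4.0820). The perpendicularity gives UN at right angles to WU, so UN runs at -90.100°; with |UN| = 13.9, N = (-19.773, -9.8180). ∠UNA = 125.6° gives NA at -144.50° from the x-axis; with |NA| = 14.3, A = (-31.415, -18.122). Then |WA| = |A − W| = 22.670.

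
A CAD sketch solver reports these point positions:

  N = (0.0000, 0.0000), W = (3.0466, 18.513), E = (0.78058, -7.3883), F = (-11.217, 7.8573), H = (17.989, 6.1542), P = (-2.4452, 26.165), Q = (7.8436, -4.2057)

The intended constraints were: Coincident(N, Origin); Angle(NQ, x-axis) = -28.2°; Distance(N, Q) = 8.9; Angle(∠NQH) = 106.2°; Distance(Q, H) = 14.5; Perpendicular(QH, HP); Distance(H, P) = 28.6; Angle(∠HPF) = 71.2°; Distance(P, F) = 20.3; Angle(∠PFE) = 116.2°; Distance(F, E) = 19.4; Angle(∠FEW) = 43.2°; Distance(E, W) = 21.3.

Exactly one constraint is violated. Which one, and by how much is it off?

Distance(E, W) = 21.3 — off by 4.70.

N = (0.00, 0.00) ✓; NQ at -28.20° ✓; |NQ| = 8.900 ✓; ∠NQH = 106.2° ✓; |QH| = 14.50 ✓; ∠(QH, HP) = 90.00° ✓; |HP| = 28.60 ✓; ∠HPF = 71.20° ✓; |PF| = 20.30 ✓; ∠PFE = 116.2° ✓; |FE| = 19.40 ✓; ∠FEW = 43.20° ✓; |EW| = 26.00 ✗.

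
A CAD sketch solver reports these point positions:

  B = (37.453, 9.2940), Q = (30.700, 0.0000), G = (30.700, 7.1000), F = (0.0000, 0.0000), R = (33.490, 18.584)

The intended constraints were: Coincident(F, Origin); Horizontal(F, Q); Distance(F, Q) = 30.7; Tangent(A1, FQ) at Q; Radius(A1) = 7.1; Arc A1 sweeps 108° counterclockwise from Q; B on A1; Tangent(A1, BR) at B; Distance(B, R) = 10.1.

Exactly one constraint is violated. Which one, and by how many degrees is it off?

Tangent(A1, BR) at B — off by 5.10°.

F = (0.00, 0.00) ✓; F.y = 0.00, Q.y = 0.00 ✓; |FQ| = 30.70 ✓; ∠(GQ, QF) = 90.00° ✓; |GQ| = 7.100 ✓; bearing(G→B) − bearing(G→Q) = 108.0° ✓; |GB| = 7.100 ✓; ∠(GB, BR) = 84.90° ✗; |BR| = 10.10 ✓.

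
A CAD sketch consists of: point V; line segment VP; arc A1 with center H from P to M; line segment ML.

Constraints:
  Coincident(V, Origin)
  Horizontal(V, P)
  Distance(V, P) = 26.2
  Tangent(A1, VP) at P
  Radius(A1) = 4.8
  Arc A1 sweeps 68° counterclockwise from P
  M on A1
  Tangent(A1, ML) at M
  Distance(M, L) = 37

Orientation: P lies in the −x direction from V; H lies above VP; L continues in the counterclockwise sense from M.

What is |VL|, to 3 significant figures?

38.1

V is at the origin; VP is horizontal with |VP| = 26.2 and P on the −x side, so P = (-26.2, 0.00). Since A1 is tangent to VP there, HP ⟂ VP, so H = P + (0, 4.8) = (-26.2, 4.80). On A1, P sits at bearing -90° from H; a 68° counterclockwise sweep puts M at bearing -22°, so M = H + 4.8·(cos -22°, sin -22°) = (-21.7, 3.00). Since A1 is tangent to ML there, HM ⟂ ML, so ML runs along (−sin -22°, cos -22°); with |ML| = 37.0, L = (-7.89, 37.3). Then |VL| = |L − V| = 38.1.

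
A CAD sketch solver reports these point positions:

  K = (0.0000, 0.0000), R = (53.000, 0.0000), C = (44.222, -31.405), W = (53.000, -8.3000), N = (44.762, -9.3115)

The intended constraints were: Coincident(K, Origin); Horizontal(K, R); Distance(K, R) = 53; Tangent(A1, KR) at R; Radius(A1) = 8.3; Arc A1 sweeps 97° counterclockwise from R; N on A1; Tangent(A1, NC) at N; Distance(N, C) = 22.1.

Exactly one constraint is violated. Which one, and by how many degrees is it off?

Tangent(A1, NC) at N — off by 8.40°.

K = (0.00, 0.00) ✓; K.y = 0.00, R.y = 0.00 ✓; |KR| = 53.00 ✓; ∠(WR, RK) = 90.00° ✓; |WR| = 8.300 ✓; bearing(W→N) − bearing(W→R) = 97.00° ✓; |WN| = 8.300 ✓; ∠(WN, NC) = 98.40° ✗; |NC| = 22.10 ✓.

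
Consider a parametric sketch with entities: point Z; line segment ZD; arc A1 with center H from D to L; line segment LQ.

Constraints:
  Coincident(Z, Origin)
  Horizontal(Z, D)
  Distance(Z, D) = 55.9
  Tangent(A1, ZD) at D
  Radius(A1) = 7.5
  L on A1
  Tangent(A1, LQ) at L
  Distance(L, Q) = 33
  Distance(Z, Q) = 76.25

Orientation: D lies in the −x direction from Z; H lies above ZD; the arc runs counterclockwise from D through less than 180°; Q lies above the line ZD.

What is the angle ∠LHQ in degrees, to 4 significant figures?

77.20°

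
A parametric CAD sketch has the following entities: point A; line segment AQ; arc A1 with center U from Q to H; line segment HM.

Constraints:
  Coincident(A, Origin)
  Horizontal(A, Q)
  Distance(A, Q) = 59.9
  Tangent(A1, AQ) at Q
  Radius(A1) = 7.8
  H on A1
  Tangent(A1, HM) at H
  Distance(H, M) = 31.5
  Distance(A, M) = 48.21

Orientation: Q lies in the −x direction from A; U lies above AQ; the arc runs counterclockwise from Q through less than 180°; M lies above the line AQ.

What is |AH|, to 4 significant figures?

53.34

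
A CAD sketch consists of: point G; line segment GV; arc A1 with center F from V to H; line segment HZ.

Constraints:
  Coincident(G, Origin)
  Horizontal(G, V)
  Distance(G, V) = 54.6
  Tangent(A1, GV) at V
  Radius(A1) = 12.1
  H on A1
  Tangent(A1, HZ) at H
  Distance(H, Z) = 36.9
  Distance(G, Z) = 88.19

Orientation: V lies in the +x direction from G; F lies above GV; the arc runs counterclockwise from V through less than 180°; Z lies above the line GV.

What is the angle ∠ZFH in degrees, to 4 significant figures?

71.84°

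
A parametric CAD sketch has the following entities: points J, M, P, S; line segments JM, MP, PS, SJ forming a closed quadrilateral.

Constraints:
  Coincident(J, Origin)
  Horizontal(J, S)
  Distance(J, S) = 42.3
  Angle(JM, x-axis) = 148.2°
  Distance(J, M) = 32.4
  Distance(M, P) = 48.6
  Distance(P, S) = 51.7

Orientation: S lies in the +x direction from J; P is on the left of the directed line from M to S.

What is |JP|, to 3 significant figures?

45.1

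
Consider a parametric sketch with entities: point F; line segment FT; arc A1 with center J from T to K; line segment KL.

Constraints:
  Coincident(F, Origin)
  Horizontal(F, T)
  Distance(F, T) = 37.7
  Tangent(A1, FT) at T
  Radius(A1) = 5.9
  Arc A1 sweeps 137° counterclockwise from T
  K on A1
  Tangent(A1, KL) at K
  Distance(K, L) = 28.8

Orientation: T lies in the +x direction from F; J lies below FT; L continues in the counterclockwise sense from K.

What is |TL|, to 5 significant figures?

34.377

F is at the origin; FT is horizontal with |FT| = 37.7 and T on the +x side, so T = (37.700, 0.0000). Tangency of A1 to FT means the radius JT is perpendicular to FT, so J = T + (0, -5.9) = (37.700, -5.9000). On A1, T sits at bearing 90° from J; a 137° counterclockwise sweep puts K at bearing 227°, so K = J + 5.9·(cos 227°, sin 227°) = (33.676, -10.215). The tangent condition forces JK to be normal to KL, so KL runs along (−sin 227°, cos 227°); with |KL| = 28.8, L = (54.739, -29.857). Then |TL| = |L − T| = 34.377.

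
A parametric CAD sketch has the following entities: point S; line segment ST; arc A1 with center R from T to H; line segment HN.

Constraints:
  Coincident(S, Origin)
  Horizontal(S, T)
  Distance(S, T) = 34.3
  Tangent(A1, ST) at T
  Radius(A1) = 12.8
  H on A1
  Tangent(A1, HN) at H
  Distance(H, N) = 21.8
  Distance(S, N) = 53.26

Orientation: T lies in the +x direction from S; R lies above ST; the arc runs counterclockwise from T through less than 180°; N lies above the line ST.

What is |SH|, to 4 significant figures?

49.40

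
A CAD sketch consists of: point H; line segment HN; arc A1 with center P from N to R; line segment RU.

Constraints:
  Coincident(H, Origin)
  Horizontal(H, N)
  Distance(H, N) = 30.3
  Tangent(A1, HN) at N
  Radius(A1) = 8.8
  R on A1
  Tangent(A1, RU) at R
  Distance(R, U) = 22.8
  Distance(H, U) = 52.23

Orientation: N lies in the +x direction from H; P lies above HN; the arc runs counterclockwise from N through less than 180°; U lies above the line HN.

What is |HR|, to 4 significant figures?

39.63

H is at the origin; HN is horizontal with |HN| = 30.3 and N on the +x side, so N = (30.30, 0.000). Since A1 is tangent to HN there, PN ⟂ HN, so P = N + (0, 8.8) = (30.30, 8.800). Since PR ⟂ RU (tangency), |PU| = √(8.8² + 22.8²) = 24.44 regardless of where R sits on A1. So U lies on both circle(H, 52.23) and circle(P, 24.44); the above-HN intersection is U = (42.96, 29.70). R is the foot of the tangent from U: R = (38.96, 7.257).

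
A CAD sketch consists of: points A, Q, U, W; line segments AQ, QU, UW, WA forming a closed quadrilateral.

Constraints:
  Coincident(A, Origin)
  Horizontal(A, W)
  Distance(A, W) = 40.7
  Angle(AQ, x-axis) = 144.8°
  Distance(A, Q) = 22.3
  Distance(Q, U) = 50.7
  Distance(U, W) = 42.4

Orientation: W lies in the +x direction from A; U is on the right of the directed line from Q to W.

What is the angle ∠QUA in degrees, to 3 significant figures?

14.9°

Checks: |QU| = 50.70 ✓; |UW| = 42.40 ✓.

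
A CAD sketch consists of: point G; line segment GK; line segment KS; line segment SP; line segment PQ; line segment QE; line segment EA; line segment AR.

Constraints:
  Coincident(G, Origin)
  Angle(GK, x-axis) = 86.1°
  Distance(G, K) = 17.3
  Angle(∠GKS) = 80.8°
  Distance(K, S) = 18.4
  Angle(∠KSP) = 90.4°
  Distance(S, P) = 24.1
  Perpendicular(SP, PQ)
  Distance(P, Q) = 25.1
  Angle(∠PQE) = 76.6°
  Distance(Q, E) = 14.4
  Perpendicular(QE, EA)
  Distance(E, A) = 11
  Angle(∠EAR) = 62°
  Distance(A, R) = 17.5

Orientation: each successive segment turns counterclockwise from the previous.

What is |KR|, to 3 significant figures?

26.2

G is at the origin; GK runs at 86.1° with length 17.3, so K = (1.18, 17.3). ∠GKS = 80.8° gives KS at -175° from the x-axis; with |KS| = 18.4, S = (-17.1, 15.6). ∠KSP = 90.4° gives SP at -85.1° from the x-axis; with |SP| = 24.1, P = (-15.1, -8.45). SP is perpendicular to PQ, so PQ runs at 4.90°; with |PQ| = 25.1, Q = (9.92, -6.31). ∠PQE = 76.6° gives QE at 108° from the x-axis; with |QE| = 14.4, E = (5.40, 7.36). The perpendicularity gives EA at right angles to QE, so EA runs at -162°; with |EA| = 11.0, A = (-5.04, 3.91). ∠EAR = 62.0° gives AR at -43.7° from the x-axis; with |AR| = 17.5, R = (7.61, -8.18). Then |KR| = |R − K| = 26.2.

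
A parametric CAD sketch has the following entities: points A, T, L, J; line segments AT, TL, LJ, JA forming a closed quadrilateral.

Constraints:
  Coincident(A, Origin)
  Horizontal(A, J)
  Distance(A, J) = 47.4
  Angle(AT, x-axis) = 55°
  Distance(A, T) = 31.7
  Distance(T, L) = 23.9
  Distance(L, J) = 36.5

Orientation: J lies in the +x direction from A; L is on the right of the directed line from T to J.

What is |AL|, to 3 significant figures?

11.5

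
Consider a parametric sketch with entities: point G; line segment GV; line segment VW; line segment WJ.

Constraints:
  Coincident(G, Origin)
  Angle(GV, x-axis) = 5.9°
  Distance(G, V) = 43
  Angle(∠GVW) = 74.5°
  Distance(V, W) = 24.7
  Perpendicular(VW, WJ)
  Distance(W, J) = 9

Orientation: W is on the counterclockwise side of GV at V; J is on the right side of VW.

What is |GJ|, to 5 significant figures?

52.137

∠GVW = 74.5°, so VW runs at 5.9° + (180° − 74.5°) = 111.40° from the x-axis; with |VW| = 24.7, W = V + 24.7·(cos 111.40°, sin 111.40°) = (33.760, 27.417). VW is perpendicular to WJ; with |WJ| = 9.0 on the right of VW, J = W + 9.0·(0.93106, 0.36488) = (42.139, 30.701). Then |GJ| = |J − G| = 52.137.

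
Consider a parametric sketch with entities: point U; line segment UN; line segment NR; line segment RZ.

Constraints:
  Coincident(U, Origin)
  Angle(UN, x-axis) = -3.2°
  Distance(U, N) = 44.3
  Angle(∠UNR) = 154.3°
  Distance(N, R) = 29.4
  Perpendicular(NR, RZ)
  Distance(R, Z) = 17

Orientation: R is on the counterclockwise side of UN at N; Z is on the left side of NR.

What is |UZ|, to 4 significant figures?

69.35

U is at the origin; UN runs at -3.2° with length 44.3, so N = 44.3·(cos -3.2°, sin -3.2°) = (44.23, -2.473). ∠UNR = 154.3°, so NR runs at -3.2° + (180° − 154.3°) = 22.50° from the x-axis; with |NR| = 29.4, R = N + 29.4·(cos 22.50°, sin 22.50°) = (71.39, 8.778). The perpendicularity gives RZ at right angles to NR; with |RZ| = 17.0 on the left of NR, Z = R + 17.0·(-0.3827, 0.9239) = (64.89, 24.48). Then |UZ| = |Z − U| = 69.35.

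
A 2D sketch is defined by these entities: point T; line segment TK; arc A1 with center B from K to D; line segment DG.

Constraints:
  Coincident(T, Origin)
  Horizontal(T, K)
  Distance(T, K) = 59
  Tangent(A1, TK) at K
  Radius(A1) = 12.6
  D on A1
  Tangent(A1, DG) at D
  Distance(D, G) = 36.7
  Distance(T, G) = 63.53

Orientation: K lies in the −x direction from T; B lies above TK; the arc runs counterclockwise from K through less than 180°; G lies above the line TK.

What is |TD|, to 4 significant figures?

47.80

Checks: |TK| = 59.00 ✓; |BD| = 12.60 ✓; ∠(BD, DG) = 90.00° ✓; |DG| = 36.70 ✓; |TG| = 63.53 ✓.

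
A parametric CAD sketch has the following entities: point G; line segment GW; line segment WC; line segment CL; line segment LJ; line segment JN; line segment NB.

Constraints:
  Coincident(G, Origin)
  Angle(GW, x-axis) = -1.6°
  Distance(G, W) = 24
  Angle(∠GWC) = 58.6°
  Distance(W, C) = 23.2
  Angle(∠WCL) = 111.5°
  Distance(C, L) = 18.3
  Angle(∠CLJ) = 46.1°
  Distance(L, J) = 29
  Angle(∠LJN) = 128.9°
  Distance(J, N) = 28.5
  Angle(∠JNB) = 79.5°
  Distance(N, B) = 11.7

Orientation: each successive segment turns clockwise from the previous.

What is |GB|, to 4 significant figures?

43.46

G is at the origin; GW runs at -1.6° with length 24.0, so W = (23.99, -0.6701). ∠GWC = 58.6° gives WC at -123.0° from the x-axis; with |WC| = 23.2, C = (11.36, -20.13). ∠WCL = 111.5° gives CL at 168.5° from the x-axis; with |CL| = 18.3, L = (-6.578, -16.48). ∠CLJ = 46.1° gives LJ at 34.60° from the x-axis; with |LJ| = 29.0, J = (17.29, -0.01137). ∠LJN = 128.9° gives JN at -16.50° from the x-axis; with |JN| = 28.5, N = (44.62, -8.106). ∠JNB = 79.5° gives NB at -117.0° from the x-axis; with |NB| = 11.7, B = (39.31, -18.53). Then |GB| = |B − G| = 43.46.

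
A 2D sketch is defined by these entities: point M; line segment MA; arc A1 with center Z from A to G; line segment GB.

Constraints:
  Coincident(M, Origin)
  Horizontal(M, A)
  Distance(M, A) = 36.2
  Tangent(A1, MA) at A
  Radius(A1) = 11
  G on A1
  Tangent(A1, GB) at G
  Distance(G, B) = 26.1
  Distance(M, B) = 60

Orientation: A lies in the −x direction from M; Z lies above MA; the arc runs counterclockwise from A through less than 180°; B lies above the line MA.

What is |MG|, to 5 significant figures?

34.170

Checks: |ZG| = 11.00 ✓; ∠(ZG, GB) = 90.00° ✓; |GB| = 26.10 ✓; |MB| = 60.00 ✓.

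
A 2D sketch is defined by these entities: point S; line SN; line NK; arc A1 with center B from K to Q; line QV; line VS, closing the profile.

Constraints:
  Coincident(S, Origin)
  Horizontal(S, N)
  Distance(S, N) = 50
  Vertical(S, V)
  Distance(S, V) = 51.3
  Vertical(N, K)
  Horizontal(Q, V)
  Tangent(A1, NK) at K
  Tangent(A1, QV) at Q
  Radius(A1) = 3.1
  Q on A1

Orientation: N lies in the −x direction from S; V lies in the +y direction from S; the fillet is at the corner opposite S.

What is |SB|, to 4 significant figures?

67.25

S is at the origin; S and N share the same y with |SN| = 50.0 and N on the −x side, so N = (-50.00, 0.000). S and V share the same x with |SV| = 51.3 and V on the +y side, so V = (0.000, 51.30). The virtual corner opposite S is at (-50.00, 51.30). Tangency of A1 to NK means the radius BK is perpendicular to NK and A1 meets QV tangentially, so BQ is at right angles to QV, with radius 3.1, so the center B sits 3.1 in from both sides at B = (-46.90, 48.20). Then |SB| = |B − S| = 67.25.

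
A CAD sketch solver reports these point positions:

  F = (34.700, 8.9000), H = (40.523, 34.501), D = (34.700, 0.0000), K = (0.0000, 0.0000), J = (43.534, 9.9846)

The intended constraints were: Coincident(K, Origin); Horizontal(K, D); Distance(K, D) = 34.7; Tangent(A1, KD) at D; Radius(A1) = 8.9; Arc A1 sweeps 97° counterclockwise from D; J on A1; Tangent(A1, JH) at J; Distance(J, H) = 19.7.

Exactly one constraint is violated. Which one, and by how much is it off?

Distance(J, H) = 19.7 — off by 5.00.

K = (0.00, 0.00) ✓; K.y = 0.00, D.y = 0.00 ✓; |KD| = 34.70 ✓; ∠(FD, DK) = 90.00° ✓; |FD| = 8.900 ✓; bearing(F→J) − bearing(F→D) = 97.00° ✓; |FJ| = 8.900 ✓; ∠(FJ, JH) = 90.00° ✓; |JH| = 24.70 ✗.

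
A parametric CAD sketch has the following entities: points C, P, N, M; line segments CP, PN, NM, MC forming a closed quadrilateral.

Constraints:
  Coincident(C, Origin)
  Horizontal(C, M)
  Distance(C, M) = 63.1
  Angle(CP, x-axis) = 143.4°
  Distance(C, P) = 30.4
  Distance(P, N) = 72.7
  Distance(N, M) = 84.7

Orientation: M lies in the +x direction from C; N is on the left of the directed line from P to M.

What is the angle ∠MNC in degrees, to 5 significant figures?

45.569°

C is at the origin; C and M share the same y with |CM| = 63.1 and M in +x, so M = (63.1, 0). CP runs at 143.4° with |CP| = 30.4, so P = (-24.406, 18.125). N is determined by |PN| = 72.7 and |NM| = 84.7 together: it lies at the intersection of circle(P, 72.7) and circle(M, 84.7). With |PM| = 89.363, the foot of the radical line on PM is 34.113 from P and the perpendicular offset is √(72.7² − 34.113²) = 64.199. Taking the left-of-PM solution: N = (22.020, 74.071).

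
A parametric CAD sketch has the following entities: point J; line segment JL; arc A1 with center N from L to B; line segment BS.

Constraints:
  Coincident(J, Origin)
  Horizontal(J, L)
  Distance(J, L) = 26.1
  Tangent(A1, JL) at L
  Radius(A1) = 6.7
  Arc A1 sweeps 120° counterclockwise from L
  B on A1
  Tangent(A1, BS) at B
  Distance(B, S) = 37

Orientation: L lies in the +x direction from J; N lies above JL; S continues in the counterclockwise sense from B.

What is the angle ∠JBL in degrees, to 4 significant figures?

42.51°

J is at the origin; JL is horizontal with |JL| = 26.1 and L on the +x side, so L = (26.10, 0.000). Since A1 is tangent to JL there, NL ⟂ JL, so N = L + (0, 6.7) = (26.10, 6.700). On A1, L sits at bearing -90° from N; a 120° counterclockwise sweep puts B at bearing 30°, so B = N + 6.7·(cos 30°, sin 30°) = (31.90, 10.05). Then cos ∠JBL = BJ·BL / (|BJ||BL|), giving 42.51°.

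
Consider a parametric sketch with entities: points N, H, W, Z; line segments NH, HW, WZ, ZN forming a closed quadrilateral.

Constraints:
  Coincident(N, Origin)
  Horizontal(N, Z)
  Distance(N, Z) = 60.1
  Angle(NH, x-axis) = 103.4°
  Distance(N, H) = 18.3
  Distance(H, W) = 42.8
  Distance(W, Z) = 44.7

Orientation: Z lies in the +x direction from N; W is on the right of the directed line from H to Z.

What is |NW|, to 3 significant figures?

26.3

N is at the origin; N and Z share the same y with |NZ| = 60.1 and Z in +x, so Z = (60.1, 0). NH runs at 103.4° with |NH| = 18.3, so H = (-4.24, 17.8). W is determined by |HW| = 42.8 and |WZ| = 44.7 together: it lies at the intersection of circle(H, 42.8) and circle(Z, 44.7). With |HZ| = 66.8, the foot of the radical line on HZ is 32.1 from H and the perpendicular offset is √(42.8² − 32.1²) = 28.3. Taking the right-of-HZ solution: W = (19.2, -18.0).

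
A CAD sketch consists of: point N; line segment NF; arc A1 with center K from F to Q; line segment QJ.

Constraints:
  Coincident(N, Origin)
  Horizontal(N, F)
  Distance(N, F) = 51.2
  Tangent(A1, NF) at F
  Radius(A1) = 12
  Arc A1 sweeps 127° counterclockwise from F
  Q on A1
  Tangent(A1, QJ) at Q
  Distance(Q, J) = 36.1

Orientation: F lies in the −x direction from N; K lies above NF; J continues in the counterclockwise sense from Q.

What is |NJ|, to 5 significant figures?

79.506

N is at the origin; N and F share the same y with |NF| = 51.2 and F on the −x side, so F = (-51.200, 0.0000). A1 meets NF tangentially, so KF is at right angles to NF, so K = F + (0, 12) = (-51.200, 12.000). On A1, F sits at bearing -90° from K; a 127° counterclockwise sweep puts Q at bearing 37°, so Q = K + 12.0·(cos 37°, sin 37°) = (-41.616, 19.222). Tangency of A1 to QJ means the radius KQ is perpendicular to QJ, so QJ runs along (−sin 37°, cos 37°); with |QJ| = 36.1, J = (-63.342, 48.053). Then |NJ| = |J − N| = 79.506.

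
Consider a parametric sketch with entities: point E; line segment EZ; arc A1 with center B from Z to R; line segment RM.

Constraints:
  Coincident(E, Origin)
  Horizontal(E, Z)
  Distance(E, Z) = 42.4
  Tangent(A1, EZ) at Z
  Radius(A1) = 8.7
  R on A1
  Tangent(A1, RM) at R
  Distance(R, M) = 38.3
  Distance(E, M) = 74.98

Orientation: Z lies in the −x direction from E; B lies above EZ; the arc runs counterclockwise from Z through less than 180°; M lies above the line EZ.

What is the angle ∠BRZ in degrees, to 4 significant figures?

24.17°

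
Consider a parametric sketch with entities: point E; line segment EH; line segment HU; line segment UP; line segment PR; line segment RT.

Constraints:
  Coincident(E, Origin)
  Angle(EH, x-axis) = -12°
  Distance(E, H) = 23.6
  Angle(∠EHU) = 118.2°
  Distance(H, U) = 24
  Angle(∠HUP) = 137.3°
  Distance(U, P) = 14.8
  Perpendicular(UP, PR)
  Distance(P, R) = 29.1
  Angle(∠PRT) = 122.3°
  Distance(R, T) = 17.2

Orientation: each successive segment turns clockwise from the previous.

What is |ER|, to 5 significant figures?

28.360

E is at the origin; EH runs at -12.0° with length 23.6, so H = (23.084, -4.9067). ∠EHU = 118.2° gives HU at -73.800° from the x-axis; with |HU| = 24.0, U = (29.780, -27.954). ∠HUP = 137.3° gives UP at -116.50° from the x-axis; with |UP| = 14.8, P = (23.176, -41.199). UP is perpendicular to PR, so PR runs at 153.50°; with |PR| = 29.1, R = (-2.8662, -28.214). Then |ER| = |R − E| = 28.360.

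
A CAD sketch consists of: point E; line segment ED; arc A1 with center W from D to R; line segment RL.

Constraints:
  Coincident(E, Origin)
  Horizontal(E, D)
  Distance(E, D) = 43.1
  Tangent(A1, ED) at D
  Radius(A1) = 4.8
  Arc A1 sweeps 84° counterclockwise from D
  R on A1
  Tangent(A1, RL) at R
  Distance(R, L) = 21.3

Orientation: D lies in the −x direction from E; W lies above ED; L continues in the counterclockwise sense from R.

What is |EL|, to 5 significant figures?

44.187

E is at the origin; E and D share the same y with |ED| = 43.1 and D on the −x side, so D = (-43.100, 0.0000). A1 meets ED tangentially, so WD is at right angles to ED, so W = D + (0, 4.8) = (-43.100, 4.8000). On A1, D sits at bearing -90° from W; an 84° counterclockwise sweep puts R at bearing -6°, so R = W + 4.8·(cos -6°, sin -6°) = (-38.326, 4.2983). Since A1 is tangent to RL there, WR ⟂ RL, so RL runs along (−sin -6°, cos -6°); with |RL| = 21.3, L = (-36.100, 25.482). Then |EL| = |L − E| = 44.187.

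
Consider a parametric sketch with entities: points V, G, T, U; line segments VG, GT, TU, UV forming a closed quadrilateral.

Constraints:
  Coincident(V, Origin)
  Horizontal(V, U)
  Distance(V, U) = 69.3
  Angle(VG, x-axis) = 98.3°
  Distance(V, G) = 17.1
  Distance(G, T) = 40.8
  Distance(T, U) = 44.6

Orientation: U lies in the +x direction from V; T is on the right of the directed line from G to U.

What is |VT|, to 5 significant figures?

28.931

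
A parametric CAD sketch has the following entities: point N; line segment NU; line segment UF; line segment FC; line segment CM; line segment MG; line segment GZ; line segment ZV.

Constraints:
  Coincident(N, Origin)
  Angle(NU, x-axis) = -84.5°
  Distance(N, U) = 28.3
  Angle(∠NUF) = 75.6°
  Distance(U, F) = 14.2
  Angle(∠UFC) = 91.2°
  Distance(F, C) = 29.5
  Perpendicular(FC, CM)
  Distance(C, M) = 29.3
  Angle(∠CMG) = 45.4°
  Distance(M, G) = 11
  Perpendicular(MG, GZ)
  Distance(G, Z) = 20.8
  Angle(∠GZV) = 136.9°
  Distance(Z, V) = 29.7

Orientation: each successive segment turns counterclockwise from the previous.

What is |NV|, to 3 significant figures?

38.8

N is at the origin; NU runs at -84.5° with length 28.3, so U = (2.71, -28.2). ∠NUF = 75.6° gives UF at 19.9° from the x-axis; with |UF| = 14.2, F = (16.1, -23.3). ∠UFC = 91.2° gives FC at 109° from the x-axis; with |FC| = 29.5, C = (6.61, 4.61). FC is perpendicular to CM, so CM runs at -161°; with |CM| = 29.3, M = (-21.1, -4.79). ∠CMG = 45.4° gives MG at -26.7° from the x-axis; with |MG| = 11.0, G = (-11.3, -9.73). The perpendicularity gives GZ at right angles to MG, so GZ runs at 63.3°; with |GZ| = 20.8, Z = (-1.97, 8.85). ∠GZV = 136.9° gives ZV at 106° from the x-axis; with |ZV| = 29.7, V = (-10.4, 37.3). Then |NV| = |V − N| = 38.8.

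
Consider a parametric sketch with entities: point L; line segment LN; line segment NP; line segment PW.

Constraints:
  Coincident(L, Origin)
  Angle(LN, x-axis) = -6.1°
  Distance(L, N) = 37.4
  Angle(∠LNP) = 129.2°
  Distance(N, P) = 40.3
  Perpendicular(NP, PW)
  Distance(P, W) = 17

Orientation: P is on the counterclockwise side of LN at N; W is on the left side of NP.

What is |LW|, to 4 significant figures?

65.05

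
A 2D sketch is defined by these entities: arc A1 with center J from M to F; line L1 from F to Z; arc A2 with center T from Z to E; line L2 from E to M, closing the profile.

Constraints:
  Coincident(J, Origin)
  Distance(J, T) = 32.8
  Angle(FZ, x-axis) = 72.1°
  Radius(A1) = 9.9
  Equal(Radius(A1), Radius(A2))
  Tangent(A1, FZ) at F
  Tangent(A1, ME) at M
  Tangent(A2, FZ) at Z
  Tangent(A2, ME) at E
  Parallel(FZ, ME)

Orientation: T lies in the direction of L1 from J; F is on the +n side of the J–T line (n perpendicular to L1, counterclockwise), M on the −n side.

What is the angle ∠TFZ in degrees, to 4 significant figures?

16.80°

The slot axis is L1's direction at 72.1°, so u = (cos 72.1°, sin 72.1°) = (0.3074, 0.9516) and n = (−sin 72.1°, cos 72.1°) = (-0.9516, 0.3074). J is at the origin and T lies 32.8 along u from J, so T = 32.8·u = (10.08, 31.21). Tangency of A1 to both parallel lines with radius 9.9 puts F and M at J ± 9.9·n: F = (-9.421, 3.043), M = (9.421, -3.043). Equal radii place Z and E the same way about T: Z = T + 9.9·n = (0.6605, 34.26), E = T − 9.9·n = (19.50, 28.17). Then cos ∠TFZ = FT·FZ / (|FT||FZ|), giving 16.80°.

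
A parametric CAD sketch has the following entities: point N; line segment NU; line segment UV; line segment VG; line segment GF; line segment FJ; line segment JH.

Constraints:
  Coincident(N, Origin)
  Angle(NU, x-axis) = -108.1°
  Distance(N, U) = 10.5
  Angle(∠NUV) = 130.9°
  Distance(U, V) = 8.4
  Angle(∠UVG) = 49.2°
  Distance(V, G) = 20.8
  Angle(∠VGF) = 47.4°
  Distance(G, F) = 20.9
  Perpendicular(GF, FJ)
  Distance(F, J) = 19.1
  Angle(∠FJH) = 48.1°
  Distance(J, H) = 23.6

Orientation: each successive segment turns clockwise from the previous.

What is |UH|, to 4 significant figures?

12.26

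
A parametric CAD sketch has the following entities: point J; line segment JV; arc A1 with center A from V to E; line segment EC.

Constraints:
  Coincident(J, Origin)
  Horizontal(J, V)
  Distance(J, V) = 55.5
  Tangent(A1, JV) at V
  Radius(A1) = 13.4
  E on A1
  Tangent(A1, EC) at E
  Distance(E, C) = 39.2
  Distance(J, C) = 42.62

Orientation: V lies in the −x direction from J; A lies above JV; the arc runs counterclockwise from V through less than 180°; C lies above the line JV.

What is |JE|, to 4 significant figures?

45.07

J is at the origin; JV is horizontal with |JV| = 55.5 and V on the −x side, so V = (-55.50, 0.000). The tangent condition forces AV to be normal to JV, so A = V + (0, 13.4) = (-55.50, 13.40). Since AE ⟂ EC (tangency), |AC| = √(13.4² + 39.2²) = 41.43 regardless of where E sits on A1. So C lies on both circle(J, 42.62) and circle(A, 41.43); the above-JV intersection is C = (-21.37, 36.88). E is the foot of the tangent from C: E = (-44.74, 5.409).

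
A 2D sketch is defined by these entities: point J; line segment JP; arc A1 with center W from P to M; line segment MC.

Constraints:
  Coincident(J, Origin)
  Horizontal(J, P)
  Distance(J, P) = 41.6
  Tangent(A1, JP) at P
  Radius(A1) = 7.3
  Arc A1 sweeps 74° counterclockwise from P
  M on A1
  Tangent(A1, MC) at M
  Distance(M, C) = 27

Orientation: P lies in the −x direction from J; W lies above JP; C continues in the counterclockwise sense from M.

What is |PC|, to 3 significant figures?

34.4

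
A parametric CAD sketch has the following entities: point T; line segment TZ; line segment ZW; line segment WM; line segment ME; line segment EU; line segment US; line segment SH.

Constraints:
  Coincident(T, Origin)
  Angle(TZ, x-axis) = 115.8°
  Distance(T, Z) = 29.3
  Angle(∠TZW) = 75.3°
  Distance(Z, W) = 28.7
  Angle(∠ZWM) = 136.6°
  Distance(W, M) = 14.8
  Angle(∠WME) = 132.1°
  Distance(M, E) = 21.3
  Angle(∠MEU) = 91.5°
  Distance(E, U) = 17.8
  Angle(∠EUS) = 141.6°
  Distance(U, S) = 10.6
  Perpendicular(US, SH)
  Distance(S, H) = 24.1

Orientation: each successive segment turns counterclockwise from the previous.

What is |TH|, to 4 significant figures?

30.17

∠EUS = 141.6° gives US at 78.70° from the x-axis; with |US| = 10.6, S = (-6.299, -0.9473). US is perpendicular to SH, so SH runs at 168.7°; with |SH| = 24.1, H = (-29.93, 3.775). Then |TH| = |H − T| = 30.17.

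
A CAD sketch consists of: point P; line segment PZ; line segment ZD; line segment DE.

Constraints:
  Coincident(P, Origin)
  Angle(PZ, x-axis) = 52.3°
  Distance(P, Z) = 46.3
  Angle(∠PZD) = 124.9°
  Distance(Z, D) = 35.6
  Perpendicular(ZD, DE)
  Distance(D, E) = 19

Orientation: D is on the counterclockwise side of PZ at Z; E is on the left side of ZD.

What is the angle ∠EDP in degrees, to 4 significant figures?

58.55°

P is at the origin; PZ runs at 52.3° with length 46.3, so Z = 46.3·(cos 52.3°, sin 52.3°) = (28.31, 36.63). ∠PZD = 124.9°, so ZD runs at 52.3° + (180° − 124.9°) = 107.4° from the x-axis; with |ZD| = 35.6, D = Z + 35.6·(cos 107.4°, sin 107.4°) = (17.67, 70.60). The perpendicularity gives DE at right angles to ZD; with |DE| = 19.0 on the left of ZD, E = D + 19.0·(-0.9542, -0.2990) = (-0.4627, 64.92). Then cos ∠EDP = DE·DP / (|DE||DP|), giving 58.55°.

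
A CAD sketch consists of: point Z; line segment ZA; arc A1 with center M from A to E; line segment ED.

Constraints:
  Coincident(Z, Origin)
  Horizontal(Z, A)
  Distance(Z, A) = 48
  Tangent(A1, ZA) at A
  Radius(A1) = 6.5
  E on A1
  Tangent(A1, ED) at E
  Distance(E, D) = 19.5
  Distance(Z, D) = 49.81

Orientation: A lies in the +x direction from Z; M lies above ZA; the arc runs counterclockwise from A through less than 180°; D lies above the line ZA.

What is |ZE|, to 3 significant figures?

54.3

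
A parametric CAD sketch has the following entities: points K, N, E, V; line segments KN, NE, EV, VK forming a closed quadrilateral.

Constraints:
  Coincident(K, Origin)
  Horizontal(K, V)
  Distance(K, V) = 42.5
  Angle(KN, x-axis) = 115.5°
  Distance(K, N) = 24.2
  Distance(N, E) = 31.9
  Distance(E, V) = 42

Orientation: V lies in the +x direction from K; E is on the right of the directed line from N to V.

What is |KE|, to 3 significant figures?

7.95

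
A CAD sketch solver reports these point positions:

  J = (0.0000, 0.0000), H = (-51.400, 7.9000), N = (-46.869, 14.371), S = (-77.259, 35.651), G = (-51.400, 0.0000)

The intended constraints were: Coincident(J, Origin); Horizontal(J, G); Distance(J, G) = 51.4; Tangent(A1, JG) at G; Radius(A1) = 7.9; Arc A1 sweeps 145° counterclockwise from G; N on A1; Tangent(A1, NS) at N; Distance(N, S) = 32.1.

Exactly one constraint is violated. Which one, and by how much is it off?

Distance(N, S) = 32.1 — off by 5.00.

J = (0.00, 0.00) ✓; J.y = 0.00, G.y = 0.00 ✓; |JG| = 51.40 ✓; ∠(HG, GJ) = 90.00° ✓; |HG| = 7.900 ✓; bearing(H→N) − bearing(H→G) = 145.0° ✓; |HN| = 7.900 ✓; ∠(HN, NS) = 90.00° ✓; |NS| = 37.10 ✗.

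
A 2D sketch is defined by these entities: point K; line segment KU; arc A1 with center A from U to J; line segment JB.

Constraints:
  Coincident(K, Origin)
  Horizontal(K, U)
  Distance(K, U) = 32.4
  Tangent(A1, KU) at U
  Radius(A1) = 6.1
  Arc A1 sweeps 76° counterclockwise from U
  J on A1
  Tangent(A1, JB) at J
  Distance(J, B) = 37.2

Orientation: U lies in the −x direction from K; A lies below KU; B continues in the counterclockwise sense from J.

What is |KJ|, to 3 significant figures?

38.6

K is at the origin; K and U share the same y with |KU| = 32.4 and U on the −x side, so U = (-32.4, 0.00). A1 meets KU tangentially, so AU is at right angles to KU, so A = U + (0, -6.1) = (-32.4, -6.10). On A1, U sits at bearing 90° from A; a 76° counterclockwise sweep puts J at bearing 166°, so J = A + 6.1·(cos 166°, sin 166°) = (-38.3, -4.62). Then |KJ| = |J − K| = 38.6.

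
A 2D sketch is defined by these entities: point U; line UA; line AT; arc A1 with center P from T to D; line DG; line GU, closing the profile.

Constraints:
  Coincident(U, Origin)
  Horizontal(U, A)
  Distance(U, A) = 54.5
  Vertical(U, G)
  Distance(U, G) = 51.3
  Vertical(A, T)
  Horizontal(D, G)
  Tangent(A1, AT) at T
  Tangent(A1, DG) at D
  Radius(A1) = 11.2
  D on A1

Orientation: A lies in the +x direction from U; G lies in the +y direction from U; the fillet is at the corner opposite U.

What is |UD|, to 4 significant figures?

67.13

The virtual corner opposite U is at (54.50, 51.30). Tangency of A1 to AT means the radius PT is perpendicular to AT and since A1 is tangent to DG there, PD ⟂ DG, with radius 11.2, so the center P sits 11.2 in from both sides at P = (43.30, 40.10). That places the tangent points at T = (54.50, 40.10) on AT and D = (43.30, 51.30) on DG. Then |UD| = |D − U| = 67.13.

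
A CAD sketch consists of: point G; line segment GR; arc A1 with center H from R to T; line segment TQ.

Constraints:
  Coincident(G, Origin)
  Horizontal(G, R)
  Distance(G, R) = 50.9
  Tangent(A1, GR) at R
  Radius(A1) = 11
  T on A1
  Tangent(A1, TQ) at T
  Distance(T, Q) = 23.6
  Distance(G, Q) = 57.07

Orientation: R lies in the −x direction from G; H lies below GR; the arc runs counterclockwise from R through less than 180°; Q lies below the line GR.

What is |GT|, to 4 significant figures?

62.02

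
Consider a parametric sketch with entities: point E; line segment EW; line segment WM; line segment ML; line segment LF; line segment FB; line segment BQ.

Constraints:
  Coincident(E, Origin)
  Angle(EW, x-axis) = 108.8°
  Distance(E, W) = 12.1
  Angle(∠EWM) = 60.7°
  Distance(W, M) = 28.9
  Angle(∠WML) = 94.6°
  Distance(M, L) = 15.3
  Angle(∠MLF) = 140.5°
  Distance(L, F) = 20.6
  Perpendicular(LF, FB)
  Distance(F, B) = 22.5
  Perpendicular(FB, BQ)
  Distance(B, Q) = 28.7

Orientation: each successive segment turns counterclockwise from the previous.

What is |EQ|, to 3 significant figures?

18.1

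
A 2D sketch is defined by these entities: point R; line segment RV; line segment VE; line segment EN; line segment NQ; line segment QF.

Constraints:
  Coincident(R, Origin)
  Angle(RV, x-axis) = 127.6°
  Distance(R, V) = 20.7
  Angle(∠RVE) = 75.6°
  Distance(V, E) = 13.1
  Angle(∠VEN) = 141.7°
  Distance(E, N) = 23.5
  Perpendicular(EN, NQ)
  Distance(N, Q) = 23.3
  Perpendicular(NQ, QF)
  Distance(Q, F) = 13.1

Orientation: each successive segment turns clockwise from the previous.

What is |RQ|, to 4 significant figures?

17.51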